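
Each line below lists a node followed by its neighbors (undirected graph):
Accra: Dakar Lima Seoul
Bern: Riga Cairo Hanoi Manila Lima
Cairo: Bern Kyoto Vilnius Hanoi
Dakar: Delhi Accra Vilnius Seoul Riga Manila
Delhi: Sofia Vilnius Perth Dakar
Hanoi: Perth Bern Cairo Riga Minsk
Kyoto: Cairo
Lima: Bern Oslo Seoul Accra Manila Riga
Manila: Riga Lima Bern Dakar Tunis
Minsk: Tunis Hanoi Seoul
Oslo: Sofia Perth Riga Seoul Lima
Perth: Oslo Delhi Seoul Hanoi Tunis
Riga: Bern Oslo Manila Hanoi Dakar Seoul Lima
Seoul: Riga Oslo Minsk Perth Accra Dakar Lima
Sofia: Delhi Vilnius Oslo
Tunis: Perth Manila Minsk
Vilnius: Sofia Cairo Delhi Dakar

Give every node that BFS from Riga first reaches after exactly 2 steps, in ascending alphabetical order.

Level 0: Riga
Level 1: Bern, Dakar, Hanoi, Lima, Manila, Oslo, Seoul
Level 2: Accra, Cairo, Delhi, Minsk, Perth, Sofia, Tunis, Vilnius
Level 3: Kyoto

Accra, Cairo, Delhi, Minsk, Perth, Sofia, Tunis, Vilnius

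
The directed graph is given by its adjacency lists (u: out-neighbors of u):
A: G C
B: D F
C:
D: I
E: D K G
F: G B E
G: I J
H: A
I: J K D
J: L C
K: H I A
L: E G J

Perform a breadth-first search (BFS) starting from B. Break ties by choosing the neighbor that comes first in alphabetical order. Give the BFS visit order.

Visit B; enqueue D, F → queue [D, F]
Visit D; enqueue I → queue [F, I]
Visit F; enqueue E, G → queue [I, E, G]
Visit I; enqueue J, K → queue [E, G, J, K]
Visit E → queue [G, J, K]
Visit G → queue [J, K]
Visit J; enqueue C, L → queue [K, C, L]
Visit K; enqueue A, H → queue [C, L, A, H]
Visit C → queue [L, A, H]
Visit L → queue [A, H]
Visit A → queue [H]
Visit H → queue []

B D F I E G J K C L A H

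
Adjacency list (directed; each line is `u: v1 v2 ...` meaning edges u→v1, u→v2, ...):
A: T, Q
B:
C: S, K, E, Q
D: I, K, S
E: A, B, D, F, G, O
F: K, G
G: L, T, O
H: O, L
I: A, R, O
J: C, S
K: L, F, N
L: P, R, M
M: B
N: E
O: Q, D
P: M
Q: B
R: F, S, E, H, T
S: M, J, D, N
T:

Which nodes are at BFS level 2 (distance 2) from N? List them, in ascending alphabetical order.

Level 0: N
Level 1: E
Level 2: A, B, D, F, G, O
Level 3: I, K, L, Q, S, T
Level 4: J, M, P, R
Level 5: C, H

A, B, D, F, G, O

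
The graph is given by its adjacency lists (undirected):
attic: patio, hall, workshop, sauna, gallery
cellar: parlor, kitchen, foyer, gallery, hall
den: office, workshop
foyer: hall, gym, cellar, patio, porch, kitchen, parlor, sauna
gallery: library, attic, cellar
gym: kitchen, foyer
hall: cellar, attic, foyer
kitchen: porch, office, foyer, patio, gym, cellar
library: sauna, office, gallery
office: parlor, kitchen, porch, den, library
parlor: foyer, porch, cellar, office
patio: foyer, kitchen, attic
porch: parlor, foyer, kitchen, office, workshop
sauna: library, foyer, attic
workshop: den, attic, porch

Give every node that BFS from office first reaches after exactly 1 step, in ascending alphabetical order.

den, kitchen, library, parlor, porch

Level 0: office
Level 1: den, kitchen, library, parlor, porch
Level 2: cellar, foyer, gallery, gym, patio, sauna, workshop
Level 3: attic, hall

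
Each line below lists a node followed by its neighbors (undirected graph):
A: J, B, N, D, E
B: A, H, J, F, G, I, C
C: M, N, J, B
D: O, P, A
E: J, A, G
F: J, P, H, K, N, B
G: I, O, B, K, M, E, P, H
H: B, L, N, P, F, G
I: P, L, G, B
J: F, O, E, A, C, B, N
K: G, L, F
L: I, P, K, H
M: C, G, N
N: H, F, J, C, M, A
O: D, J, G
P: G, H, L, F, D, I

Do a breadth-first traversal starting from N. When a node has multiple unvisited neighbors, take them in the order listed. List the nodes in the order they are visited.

N H F J C M A B L P G K O E D I

Visit N; enqueue H, F, J, C, M, A → queue [H, F, J, C, M, A]
Visit H; enqueue B, L, P, G → queue [F, J, C, M, A, B, L, P, G]
Visit F; enqueue K → queue [J, C, M, A, B, L, P, G, K]
Visit J; enqueue O, E → queue [C, M, A, B, L, P, G, K, O, E]
Visit C → queue [M, A, B, L, P, G, K, O, E]
Visit M → queue [A, B, L, P, G, K, O, E]
Visit A; enqueue D → queue [B, L, P, G, K, O, E, D]
Visit B; enqueue I → queue [L, P, G, K, O, E, D, I]
Visit L → queue [P, G, K, O, E, D, I]
Visit P → queue [G, K, O, E, D, I]
Visit G → queue [K, O, E, D, I]
Visit K → queue [O, E, D, I]
Visit O → queue [E, D, I]
Visit E → queue [D, I]
Visit D → queue [I]
Visit I → queue []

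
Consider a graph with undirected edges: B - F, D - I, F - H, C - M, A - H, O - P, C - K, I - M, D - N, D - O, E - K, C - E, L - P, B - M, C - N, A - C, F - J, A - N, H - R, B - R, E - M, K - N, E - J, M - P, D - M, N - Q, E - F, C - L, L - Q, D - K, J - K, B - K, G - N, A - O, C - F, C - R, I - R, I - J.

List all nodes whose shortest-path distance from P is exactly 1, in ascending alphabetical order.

Level 0: P
Level 1: L, M, O
Level 2: A, B, C, D, E, I, Q
Level 3: F, H, J, K, N, R
Level 4: G

L, M, O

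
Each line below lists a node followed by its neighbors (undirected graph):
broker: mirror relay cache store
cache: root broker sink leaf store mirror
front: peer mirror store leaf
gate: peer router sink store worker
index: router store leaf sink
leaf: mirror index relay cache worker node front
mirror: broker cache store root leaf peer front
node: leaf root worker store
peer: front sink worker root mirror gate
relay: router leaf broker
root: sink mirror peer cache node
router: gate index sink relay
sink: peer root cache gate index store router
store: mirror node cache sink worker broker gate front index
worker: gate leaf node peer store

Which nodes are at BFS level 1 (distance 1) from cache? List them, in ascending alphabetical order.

Level 0: cache
Level 1: broker, leaf, mirror, root, sink, store
Level 2: front, gate, index, node, peer, relay, router, worker

broker, leaf, mirror, root, sink, store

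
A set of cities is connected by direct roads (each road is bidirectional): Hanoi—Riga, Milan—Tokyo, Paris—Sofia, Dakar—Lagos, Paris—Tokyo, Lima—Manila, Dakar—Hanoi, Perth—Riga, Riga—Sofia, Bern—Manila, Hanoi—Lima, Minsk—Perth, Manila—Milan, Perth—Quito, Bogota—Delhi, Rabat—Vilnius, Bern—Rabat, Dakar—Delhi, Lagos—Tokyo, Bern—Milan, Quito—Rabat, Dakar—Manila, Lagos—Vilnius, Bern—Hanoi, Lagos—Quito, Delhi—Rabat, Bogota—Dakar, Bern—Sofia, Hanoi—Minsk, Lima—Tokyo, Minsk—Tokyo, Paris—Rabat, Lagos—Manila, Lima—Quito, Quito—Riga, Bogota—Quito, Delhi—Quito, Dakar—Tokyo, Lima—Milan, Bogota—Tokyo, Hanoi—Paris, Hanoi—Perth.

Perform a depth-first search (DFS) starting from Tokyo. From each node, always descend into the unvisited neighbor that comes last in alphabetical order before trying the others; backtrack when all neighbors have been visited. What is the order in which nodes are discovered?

Visit Tokyo
Tokyo → Paris
Paris → Sofia
Sofia → Riga
Riga → Quito
Quito → Rabat
Rabat → Vilnius
Vilnius → Lagos
Lagos → Manila
Manila → Milan
Milan → Lima
Lima → Hanoi
Hanoi → Perth
Perth → Minsk
Hanoi → Dakar
Dakar → Delhi
Delhi → Bogota
Hanoi → Bern

Tokyo → Paris → Sofia → Riga → Quito → Rabat → Vilnius → Lagos → Manila → Milan → Lima → Hanoi → Perth → Minsk → Dakar → Delhi → Bogota → Bern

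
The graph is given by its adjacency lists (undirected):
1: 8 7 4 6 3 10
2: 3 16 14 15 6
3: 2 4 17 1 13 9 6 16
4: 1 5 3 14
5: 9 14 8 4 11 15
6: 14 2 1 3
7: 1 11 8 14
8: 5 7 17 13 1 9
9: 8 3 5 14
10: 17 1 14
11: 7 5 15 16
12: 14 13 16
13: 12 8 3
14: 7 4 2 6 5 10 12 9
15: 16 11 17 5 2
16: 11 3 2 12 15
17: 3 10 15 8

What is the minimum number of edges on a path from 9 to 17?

2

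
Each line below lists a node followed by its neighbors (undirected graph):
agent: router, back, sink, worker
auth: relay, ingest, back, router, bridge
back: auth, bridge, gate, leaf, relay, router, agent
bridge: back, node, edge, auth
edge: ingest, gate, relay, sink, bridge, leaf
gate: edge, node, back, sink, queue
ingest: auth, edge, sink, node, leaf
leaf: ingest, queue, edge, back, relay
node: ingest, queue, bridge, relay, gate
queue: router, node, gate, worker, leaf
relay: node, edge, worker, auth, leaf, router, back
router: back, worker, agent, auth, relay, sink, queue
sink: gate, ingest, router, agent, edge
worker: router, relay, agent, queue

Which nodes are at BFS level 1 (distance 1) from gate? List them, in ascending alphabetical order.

back, edge, node, queue, sink

Level 0: gate
Level 1: back, edge, node, queue, sink
Level 2: agent, auth, bridge, ingest, leaf, relay, router, worker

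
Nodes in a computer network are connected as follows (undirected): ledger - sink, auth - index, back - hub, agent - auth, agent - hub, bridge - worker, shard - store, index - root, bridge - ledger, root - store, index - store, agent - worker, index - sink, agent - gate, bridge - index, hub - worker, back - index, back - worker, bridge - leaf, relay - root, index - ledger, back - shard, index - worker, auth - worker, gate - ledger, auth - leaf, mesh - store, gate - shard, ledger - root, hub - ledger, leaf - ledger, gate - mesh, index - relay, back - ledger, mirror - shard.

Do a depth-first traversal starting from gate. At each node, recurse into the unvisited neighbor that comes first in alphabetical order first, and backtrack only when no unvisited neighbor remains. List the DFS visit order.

gate, agent, auth, index, back, hub, ledger, bridge, leaf, worker, root, relay, store, mesh, shard, mirror, sink

Visit gate
gate → agent
agent → auth
auth → index
index → back
back → hub
hub → ledger
ledger → bridge
bridge → leaf
bridge → worker
ledger → root
root → relay
root → store
store → mesh
store → shard
shard → mirror
ledger → sink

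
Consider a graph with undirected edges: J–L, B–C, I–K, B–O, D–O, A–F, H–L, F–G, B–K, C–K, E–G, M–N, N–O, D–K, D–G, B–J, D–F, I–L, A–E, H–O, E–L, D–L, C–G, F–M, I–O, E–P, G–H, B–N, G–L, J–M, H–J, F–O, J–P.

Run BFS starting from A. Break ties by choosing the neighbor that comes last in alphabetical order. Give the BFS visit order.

Visit A; enqueue F, E → queue [F, E]
Visit F; enqueue O, M, G, D → queue [E, O, M, G, D]
Visit E; enqueue P, L → queue [O, M, G, D, P, L]
Visit O; enqueue N, I, H, B → queue [M, G, D, P, L, N, I, H, B]
Visit M; enqueue J → queue [G, D, P, L, N, I, H, B, J]
Visit G; enqueue C → queue [D, P, L, N, I, H, B, J, C]
Visit D; enqueue K → queue [P, L, N, I, H, B, J, C, K]
Visit P → queue [L, N, I, H, B, J, C, K]
Visit L → queue [N, I, H, B, J, C, K]
Visit N → queue [I, H, B, J, C, K]
Visit I → queue [H, B, J, C, K]
Visit H → queue [B, J, C, K]
Visit B → queue [J, C, K]
Visit J → queue [C, K]
Visit C → queue [K]
Visit K → queue []

A, F, E, O, M, G, D, P, L, N, I, H, B, J, C, K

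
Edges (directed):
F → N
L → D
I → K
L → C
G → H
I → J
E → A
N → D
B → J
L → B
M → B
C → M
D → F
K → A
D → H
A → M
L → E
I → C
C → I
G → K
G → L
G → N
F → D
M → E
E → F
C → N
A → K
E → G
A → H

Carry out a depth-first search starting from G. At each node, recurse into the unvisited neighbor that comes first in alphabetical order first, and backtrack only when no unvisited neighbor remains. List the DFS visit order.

G → H → K → A → M → B → J → E → F → D → N → L → C → I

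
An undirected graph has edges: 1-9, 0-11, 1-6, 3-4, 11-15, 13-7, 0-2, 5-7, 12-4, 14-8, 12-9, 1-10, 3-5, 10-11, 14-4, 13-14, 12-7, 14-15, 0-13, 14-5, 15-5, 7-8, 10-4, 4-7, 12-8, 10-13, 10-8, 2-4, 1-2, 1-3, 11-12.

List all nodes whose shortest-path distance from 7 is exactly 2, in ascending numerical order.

Level 0: 7
Level 1: 4, 5, 8, 12, 13
Level 2: 0, 2, 3, 9, 10, 11, 14, 15
Level 3: 1
Level 4: 6

0, 2, 3, 9, 10, 11, 14, 15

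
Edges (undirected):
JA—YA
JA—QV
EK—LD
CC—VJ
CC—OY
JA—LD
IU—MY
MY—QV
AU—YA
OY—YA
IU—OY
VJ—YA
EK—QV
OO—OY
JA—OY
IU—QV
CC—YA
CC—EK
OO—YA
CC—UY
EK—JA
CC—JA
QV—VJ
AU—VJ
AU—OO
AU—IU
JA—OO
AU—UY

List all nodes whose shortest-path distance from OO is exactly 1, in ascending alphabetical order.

Level 0: OO
Level 1: AU, JA, OY, YA
Level 2: CC, EK, IU, LD, QV, UY, VJ
Level 3: MY

AU, JA, OY, YA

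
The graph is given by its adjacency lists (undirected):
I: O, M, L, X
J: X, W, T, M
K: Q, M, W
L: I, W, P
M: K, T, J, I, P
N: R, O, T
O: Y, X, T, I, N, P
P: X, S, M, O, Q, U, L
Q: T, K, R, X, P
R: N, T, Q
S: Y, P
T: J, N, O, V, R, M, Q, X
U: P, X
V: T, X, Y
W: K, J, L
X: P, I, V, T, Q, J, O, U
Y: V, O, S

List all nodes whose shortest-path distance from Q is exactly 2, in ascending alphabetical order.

I, J, L, M, N, O, S, U, V, W

Level 0: Q
Level 1: K, P, R, T, X
Level 2: I, J, L, M, N, O, S, U, V, W
Level 3: Y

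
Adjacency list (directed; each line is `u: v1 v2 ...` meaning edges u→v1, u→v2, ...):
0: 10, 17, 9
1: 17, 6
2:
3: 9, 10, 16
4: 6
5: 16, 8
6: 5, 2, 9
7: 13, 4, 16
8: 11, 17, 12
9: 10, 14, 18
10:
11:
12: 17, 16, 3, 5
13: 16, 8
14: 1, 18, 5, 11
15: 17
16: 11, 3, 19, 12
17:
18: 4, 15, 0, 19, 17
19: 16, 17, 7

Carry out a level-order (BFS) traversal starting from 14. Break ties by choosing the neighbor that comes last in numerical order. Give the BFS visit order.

Visit 14; enqueue 18, 11, 5, 1 → queue [18, 11, 5, 1]
Visit 18; enqueue 19, 17, 15, 4, 0 → queue [11, 5, 1, 19, 17, 15, 4, 0]
Visit 11 → queue [5, 1, 19, 17, 15, 4, 0]
Visit 5; enqueue 16, 8 → queue [1, 19, 17, 15, 4, 0, 16, 8]
Visit 1; enqueue 6 → queue [19, 17, 15, 4, 0, 16, 8, 6]
Visit 19; enqueue 7 → queue [17, 15, 4, 0, 16, 8, 6, 7]
Visit 17 → queue [15, 4, 0, 16, 8, 6, 7]
Visit 15 → queue [4, 0, 16, 8, 6, 7]
Visit 4 → queue [0, 16, 8, 6, 7]
Visit 0; enqueue 10, 9 → queue [16, 8, 6, 7, 10, 9]
Visit 16; enqueue 12, 3 → queue [8, 6, 7, 10, 9, 12, 3]
Visit 8 → queue [6, 7, 10, 9, 12, 3]
Visit 6; enqueue 2 → queue [7, 10, 9, 12, 3, 2]
Visit 7; enqueue 13 → queue [10, 9, 12, 3, 2, 13]
Visit 10 → queue [9, 12, 3, 2, 13]
Visit 9 → queue [12, 3, 2, 13]
Visit 12 → queue [3, 2, 13]
Visit 3 → queue [2, 13]
Visit 2 → queue [13]
Visit 13 → queue []

14 -> 18 -> 11 -> 5 -> 1 -> 19 -> 17 -> 15 -> 4 -> 0 -> 16 -> 8 -> 6 -> 7 -> 10 -> 9 -> 12 -> 3 -> 2 -> 13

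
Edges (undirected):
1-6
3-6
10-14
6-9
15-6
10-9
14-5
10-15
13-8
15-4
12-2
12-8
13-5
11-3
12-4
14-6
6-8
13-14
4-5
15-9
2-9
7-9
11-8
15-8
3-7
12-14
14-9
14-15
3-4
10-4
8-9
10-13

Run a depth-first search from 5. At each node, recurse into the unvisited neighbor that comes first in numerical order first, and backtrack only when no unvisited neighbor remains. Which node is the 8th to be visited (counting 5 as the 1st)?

2

Visit 5
5 → 4
4 → 3
3 → 6
6 → 1
6 → 8
8 → 9
9 → 2
2 → 12
12 → 14
14 → 10
10 → 13
10 → 15
9 → 7
8 → 11

Visit order: 5, 4, 3, 6, 1, 8, 9, 2, 12, 14, 10, 13, 15, 7, 11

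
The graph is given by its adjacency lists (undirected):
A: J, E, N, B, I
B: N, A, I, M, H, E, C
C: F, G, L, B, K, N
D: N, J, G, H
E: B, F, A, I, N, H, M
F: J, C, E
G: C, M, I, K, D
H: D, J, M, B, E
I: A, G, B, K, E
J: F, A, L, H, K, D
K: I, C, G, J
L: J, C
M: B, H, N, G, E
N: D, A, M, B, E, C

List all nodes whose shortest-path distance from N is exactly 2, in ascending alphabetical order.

Level 0: N
Level 1: A, B, C, D, E, M
Level 2: F, G, H, I, J, K, L

F, G, H, I, J, K, L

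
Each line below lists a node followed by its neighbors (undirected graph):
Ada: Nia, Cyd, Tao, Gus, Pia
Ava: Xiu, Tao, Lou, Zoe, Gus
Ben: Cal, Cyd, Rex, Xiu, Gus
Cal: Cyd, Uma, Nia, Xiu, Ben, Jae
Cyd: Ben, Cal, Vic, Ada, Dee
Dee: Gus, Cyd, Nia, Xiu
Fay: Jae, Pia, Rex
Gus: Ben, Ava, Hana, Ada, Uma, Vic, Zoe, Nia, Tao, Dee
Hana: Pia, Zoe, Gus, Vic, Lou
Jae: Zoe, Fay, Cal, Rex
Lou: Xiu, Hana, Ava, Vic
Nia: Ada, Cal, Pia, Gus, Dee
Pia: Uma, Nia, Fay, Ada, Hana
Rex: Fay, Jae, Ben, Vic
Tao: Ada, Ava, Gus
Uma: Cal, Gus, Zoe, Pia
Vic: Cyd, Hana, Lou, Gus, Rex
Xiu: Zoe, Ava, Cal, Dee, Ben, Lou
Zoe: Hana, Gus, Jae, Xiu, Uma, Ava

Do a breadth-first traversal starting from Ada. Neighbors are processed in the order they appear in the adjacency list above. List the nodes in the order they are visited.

Visit Ada; enqueue Nia, Cyd, Tao, Gus, Pia → queue [Nia, Cyd, Tao, Gus, Pia]
Visit Nia; enqueue Cal, Dee → queue [Cyd, Tao, Gus, Pia, Cal, Dee]
Visit Cyd; enqueue Ben, Vic → queue [Tao, Gus, Pia, Cal, Dee, Ben, Vic]
Visit Tao; enqueue Ava → queue [Gus, Pia, Cal, Dee, Ben, Vic, Ava]
Visit Gus; enqueue Hana, Uma, Zoe → queue [Pia, Cal, Dee, Ben, Vic, Ava, Hana, Uma, Zoe]
Visit Pia; enqueue Fay → queue [Cal, Dee, Ben, Vic, Ava, Hana, Uma, Zoe, Fay]
Visit Cal; enqueue Xiu, Jae → queue [Dee, Ben, Vic, Ava, Hana, Uma, Zoe, Fay, Xiu, Jae]
Visit Dee → queue [Ben, Vic, Ava, Hana, Uma, Zoe, Fay, Xiu, Jae]
Visit Ben; enqueue Rex → queue [Vic, Ava, Hana, Uma, Zoe, Fay, Xiu, Jae, Rex]
Visit Vic; enqueue Lou → queue [Ava, Hana, Uma, Zoe, Fay, Xiu, Jae, Rex, Lou]
Visit Ava → queue [Hana, Uma, Zoe, Fay, Xiu, Jae, Rex, Lou]
Visit Hana → queue [Uma, Zoe, Fay, Xiu, Jae, Rex, Lou]
Visit Uma → queue [Zoe, Fay, Xiu, Jae, Rex, Lou]
Visit Zoe → queue [Fay, Xiu, Jae, Rex, Lou]
Visit Fay → queue [Xiu, Jae, Rex, Lou]
Visit Xiu → queue [Jae, Rex, Lou]
Visit Jae → queue [Rex, Lou]
Visit Rex → queue [Lou]
Visit Lou → queue []

Ada, Nia, Cyd, Tao, Gus, Pia, Cal, Dee, Ben, Vic, Ava, Hana, Uma, Zoe, Fay, Xiu, Jae, Rex, Lou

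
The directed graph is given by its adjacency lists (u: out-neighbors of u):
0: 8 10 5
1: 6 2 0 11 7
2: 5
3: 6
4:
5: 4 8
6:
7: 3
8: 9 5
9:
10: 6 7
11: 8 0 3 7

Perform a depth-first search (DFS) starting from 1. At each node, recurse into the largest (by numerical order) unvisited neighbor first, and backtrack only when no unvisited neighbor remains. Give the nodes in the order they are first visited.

Visit 1
1 → 11
11 → 8
8 → 9
8 → 5
5 → 4
11 → 7
7 → 3
3 → 6
11 → 0
0 → 10
1 → 2

1 11 8 9 5 4 7 3 6 0 10 2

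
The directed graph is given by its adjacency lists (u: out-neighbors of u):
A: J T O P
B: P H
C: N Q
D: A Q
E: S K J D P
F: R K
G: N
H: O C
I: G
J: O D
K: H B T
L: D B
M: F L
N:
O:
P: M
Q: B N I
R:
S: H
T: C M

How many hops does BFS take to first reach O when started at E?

2

Level 0: E
Level 1: D, J, K, P, S
Level 2: A, B, H, M, O, Q, T
Level 3: C, F, I, L, N
Level 4: G, R
O first appears at level 2.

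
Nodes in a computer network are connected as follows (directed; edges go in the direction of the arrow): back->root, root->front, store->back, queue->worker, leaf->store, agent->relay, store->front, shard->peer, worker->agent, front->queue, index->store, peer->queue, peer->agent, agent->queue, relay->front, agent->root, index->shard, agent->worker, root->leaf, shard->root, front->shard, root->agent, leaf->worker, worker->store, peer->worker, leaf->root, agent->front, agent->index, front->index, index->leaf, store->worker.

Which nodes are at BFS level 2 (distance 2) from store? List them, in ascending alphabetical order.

agent, index, queue, root, shard

Level 0: store
Level 1: back, front, worker
Level 2: agent, index, queue, root, shard
Level 3: leaf, peer, relay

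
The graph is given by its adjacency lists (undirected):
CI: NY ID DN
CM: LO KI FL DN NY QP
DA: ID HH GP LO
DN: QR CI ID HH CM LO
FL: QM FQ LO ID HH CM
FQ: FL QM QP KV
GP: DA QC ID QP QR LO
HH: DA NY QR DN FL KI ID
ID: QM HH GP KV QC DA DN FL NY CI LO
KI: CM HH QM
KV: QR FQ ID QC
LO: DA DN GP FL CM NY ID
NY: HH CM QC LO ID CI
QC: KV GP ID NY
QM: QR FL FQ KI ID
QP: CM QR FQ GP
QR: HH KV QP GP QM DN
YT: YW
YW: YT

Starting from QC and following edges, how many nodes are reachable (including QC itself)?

BFS from QC visits: QC, KV, GP, ID, NY, QR, FQ, DA, QP, LO, QM, HH, DN, FL, CI, CM, KI
Reachable nodes: 17 of 19 total.

17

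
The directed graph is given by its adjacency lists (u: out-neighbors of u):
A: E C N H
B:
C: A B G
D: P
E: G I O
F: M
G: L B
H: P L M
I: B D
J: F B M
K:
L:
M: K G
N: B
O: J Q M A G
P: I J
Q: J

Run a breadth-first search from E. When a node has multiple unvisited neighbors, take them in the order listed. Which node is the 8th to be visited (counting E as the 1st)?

Visit E; enqueue G, I, O → queue [G, I, O]
Visit G; enqueue L, B → queue [I, O, L, B]
Visit I; enqueue D → queue [O, L, B, D]
Visit O; enqueue J, Q, M, A → queue [L, B, D, J, Q, M, A]
Visit L → queue [B, D, J, Q, M, A]
Visit B → queue [D, J, Q, M, A]
Visit D; enqueue P → queue [J, Q, M, A, P]
Visit J; enqueue F → queue [Q, M, A, P, F]
Visit Q → queue [M, A, P, F]
Visit M; enqueue K → queue [A, P, F, K]
Visit A; enqueue C, N, H → queue [P, F, K, C, N, H]
Visit P → queue [F, K, C, N, H]
Visit F → queue [K, C, N, H]
Visit K → queue [C, N, H]
Visit C → queue [N, H]
Visit N → queue [H]
Visit H → queue []

Visit order: E, G, I, O, L, B, D, J, Q, M, A, P, F, K, C, N, H

J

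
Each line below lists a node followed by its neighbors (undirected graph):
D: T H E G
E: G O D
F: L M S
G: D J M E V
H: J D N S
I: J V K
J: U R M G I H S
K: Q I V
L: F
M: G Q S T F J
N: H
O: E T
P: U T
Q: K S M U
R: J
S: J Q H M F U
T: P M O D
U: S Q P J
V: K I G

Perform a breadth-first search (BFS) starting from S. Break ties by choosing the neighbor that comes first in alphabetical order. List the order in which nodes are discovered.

S F H J M Q U L D N G I R T K P E V O

Visit S; enqueue F, H, J, M, Q, U → queue [F, H, J, M, Q, U]
Visit F; enqueue L → queue [H, J, M, Q, U, L]
Visit H; enqueue D, N → queue [J, M, Q, U, L, D, N]
Visit J; enqueue G, I, R → queue [M, Q, U, L, D, N, G, I, R]
Visit M; enqueue T → queue [Q, U, L, D, N, G, I, R, T]
Visit Q; enqueue K → queue [U, L, D, N, G, I, R, T, K]
Visit U; enqueue P → queue [L, D, N, G, I, R, T, K, P]
Visit L → queue [D, N, G, I, R, T, K, P]
Visit D; enqueue E → queue [N, G, I, R, T, K, P, E]
Visit N → queue [G, I, R, T, K, P, E]
Visit G; enqueue V → queue [I, R, T, K, P, E, V]
Visit I → queue [R, T, K, P, E, V]
Visit R → queue [T, K, P, E, V]
Visit T; enqueue O → queue [K, P, E, V, O]
Visit K → queue [P, E, V, O]
Visit P → queue [E, V, O]
Visit E → queue [V, O]
Visit V → queue [O]
Visit O → queue []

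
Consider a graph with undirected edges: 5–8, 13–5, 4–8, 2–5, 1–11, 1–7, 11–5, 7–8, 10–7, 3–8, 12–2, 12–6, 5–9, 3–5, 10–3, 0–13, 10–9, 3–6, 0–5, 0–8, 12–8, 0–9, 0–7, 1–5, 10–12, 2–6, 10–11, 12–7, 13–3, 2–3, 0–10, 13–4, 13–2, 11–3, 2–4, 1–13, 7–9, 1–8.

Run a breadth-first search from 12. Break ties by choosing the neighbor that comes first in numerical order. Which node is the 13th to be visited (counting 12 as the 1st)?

9

Visit 12; enqueue 2, 6, 7, 8, 10 → queue [2, 6, 7, 8, 10]
Visit 2; enqueue 3, 4, 5, 13 → queue [6, 7, 8, 10, 3, 4, 5, 13]
Visit 6 → queue [7, 8, 10, 3, 4, 5, 13]
Visit 7; enqueue 0, 1, 9 → queue [8, 10, 3, 4, 5, 13, 0, 1, 9]
Visit 8 → queue [10, 3, 4, 5, 13, 0, 1, 9]
Visit 10; enqueue 11 → queue [3, 4, 5, 13, 0, 1, 9, 11]
Visit 3 → queue [4, 5, 13, 0, 1, 9, 11]
Visit 4 → queue [5, 13, 0, 1, 9, 11]
Visit 5 → queue [13, 0, 1, 9, 11]
Visit 13 → queue [0, 1, 9, 11]
Visit 0 → queue [1, 9, 11]
Visit 1 → queue [9, 11]
Visit 9 → queue [11]
Visit 11 → queue []

Visit order: 12, 2, 6, 7, 8, 10, 3, 4, 5, 13, 0, 1, 9, 11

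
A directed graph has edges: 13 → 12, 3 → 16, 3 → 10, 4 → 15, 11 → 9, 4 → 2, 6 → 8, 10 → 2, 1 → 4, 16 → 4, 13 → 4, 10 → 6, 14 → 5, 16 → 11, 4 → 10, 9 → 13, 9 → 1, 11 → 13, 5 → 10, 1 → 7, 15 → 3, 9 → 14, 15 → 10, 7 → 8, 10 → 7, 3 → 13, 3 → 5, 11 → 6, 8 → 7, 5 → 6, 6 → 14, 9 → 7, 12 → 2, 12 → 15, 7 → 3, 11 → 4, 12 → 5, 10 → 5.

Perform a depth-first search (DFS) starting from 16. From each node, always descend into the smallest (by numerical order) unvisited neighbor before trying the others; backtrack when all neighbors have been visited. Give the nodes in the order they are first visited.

16 4 2 10 5 6 8 7 3 13 12 15 14 11 9 1

Visit 16
16 → 4
4 → 2
4 → 10
10 → 5
5 → 6
6 → 8
8 → 7
7 → 3
3 → 13
13 → 12
12 → 15
6 → 14
16 → 11
11 → 9
9 → 1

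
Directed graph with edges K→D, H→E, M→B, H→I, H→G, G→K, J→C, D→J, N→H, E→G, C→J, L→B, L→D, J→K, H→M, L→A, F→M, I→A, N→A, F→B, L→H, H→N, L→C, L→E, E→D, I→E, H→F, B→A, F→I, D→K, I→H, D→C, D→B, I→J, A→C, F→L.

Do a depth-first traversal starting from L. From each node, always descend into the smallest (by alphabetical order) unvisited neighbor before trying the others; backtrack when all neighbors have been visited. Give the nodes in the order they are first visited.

L, A, C, J, K, D, B, E, G, H, F, I, M, N

Visit L
L → A
A → C
C → J
J → K
K → D
D → B
L → E
E → G
L → H
H → F
F → I
F → M
H → N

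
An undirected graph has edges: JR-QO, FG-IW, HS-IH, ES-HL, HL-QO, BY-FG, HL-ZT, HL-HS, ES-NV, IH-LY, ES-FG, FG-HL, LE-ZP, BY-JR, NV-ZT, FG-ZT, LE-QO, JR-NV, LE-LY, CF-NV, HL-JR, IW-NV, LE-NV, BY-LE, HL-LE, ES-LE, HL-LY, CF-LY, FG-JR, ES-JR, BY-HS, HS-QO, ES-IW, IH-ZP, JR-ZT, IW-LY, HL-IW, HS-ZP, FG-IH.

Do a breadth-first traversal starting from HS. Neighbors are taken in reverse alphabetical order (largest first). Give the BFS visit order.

Visit HS; enqueue ZP, QO, IH, HL, BY → queue [ZP, QO, IH, HL, BY]
Visit ZP; enqueue LE → queue [QO, IH, HL, BY, LE]
Visit QO; enqueue JR → queue [IH, HL, BY, LE, JR]
Visit IH; enqueue LY, FG → queue [HL, BY, LE, JR, LY, FG]
Visit HL; enqueue ZT, IW, ES → queue [BY, LE, JR, LY, FG, ZT, IW, ES]
Visit BY → queue [LE, JR, LY, FG, ZT, IW, ES]
Visit LE; enqueue NV → queue [JR, LY, FG, ZT, IW, ES, NV]
Visit JR → queue [LY, FG, ZT, IW, ES, NV]
Visit LY; enqueue CF → queue [FG, ZT, IW, ES, NV, CF]
Visit FG → queue [ZT, IW, ES, NV, CF]
Visit ZT → queue [IW, ES, NV, CF]
Visit IW → queue [ES, NV, CF]
Visit ES → queue [NV, CF]
Visit NV → queue [CF]
Visit CF → queue []

HS, ZP, QO, IH, HL, BY, LE, JR, LY, FG, ZT, IW, ES, NV, CF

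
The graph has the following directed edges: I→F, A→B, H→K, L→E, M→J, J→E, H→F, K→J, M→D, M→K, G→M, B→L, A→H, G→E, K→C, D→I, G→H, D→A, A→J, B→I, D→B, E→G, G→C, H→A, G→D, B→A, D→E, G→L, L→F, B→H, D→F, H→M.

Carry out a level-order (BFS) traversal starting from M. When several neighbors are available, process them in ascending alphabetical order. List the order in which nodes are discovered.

M → D → J → K → A → B → E → F → I → C → H → L → G

Visit M; enqueue D, J, K → queue [D, J, K]
Visit D; enqueue A, B, E, F, I → queue [J, K, A, B, E, F, I]
Visit J → queue [K, A, B, E, F, I]
Visit K; enqueue C → queue [A, B, E, F, I, C]
Visit A; enqueue H → queue [B, E, F, I, C, H]
Visit B; enqueue L → queue [E, F, I, C, H, L]
Visit E; enqueue G → queue [F, I, C, H, L, G]
Visit F → queue [I, C, H, L, G]
Visit I → queue [C, H, L, G]
Visit C → queue [H, L, G]
Visit H → queue [L, G]
Visit L → queue [G]
Visit G → queue []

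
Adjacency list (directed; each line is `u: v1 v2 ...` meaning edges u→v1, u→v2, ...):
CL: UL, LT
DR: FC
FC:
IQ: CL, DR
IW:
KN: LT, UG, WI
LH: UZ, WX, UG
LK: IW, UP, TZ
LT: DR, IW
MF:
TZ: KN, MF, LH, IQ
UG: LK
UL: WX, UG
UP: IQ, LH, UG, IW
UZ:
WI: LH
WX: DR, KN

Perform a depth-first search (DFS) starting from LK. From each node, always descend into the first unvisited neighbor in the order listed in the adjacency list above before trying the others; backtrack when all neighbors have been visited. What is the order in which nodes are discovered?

Visit LK
LK → IW
LK → UP
UP → IQ
IQ → CL
CL → UL
UL → WX
WX → DR
DR → FC
WX → KN
KN → LT
KN → UG
KN → WI
WI → LH
LH → UZ
LK → TZ
TZ → MF

LK, IW, UP, IQ, CL, UL, WX, DR, FC, KN, LT, UG, WI, LH, UZ, TZ, MF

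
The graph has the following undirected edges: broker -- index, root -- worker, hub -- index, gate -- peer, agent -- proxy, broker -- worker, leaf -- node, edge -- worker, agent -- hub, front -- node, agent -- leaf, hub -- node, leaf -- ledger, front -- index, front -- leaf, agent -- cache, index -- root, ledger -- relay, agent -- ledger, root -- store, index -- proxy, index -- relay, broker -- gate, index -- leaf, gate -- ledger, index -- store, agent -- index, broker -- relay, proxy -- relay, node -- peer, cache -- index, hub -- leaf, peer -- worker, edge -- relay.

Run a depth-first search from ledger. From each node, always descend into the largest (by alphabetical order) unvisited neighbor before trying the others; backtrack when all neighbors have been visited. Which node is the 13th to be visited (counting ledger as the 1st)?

cache

Visit ledger
ledger → relay
relay → proxy
proxy → index
index → store
store → root
root → worker
worker → peer
peer → node
node → leaf
leaf → hub
hub → agent
agent → cache
leaf → front
peer → gate
gate → broker
worker → edge

Visit order: ledger, relay, proxy, index, store, root, worker, peer, node, leaf, hub, agent, cache, front, gate, broker, edge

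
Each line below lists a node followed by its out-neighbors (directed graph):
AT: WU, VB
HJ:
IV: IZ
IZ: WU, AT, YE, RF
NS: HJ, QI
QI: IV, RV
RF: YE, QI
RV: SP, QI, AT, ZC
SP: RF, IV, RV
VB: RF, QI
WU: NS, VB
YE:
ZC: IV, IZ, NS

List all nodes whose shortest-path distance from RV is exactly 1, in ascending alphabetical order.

Level 0: RV
Level 1: AT, QI, SP, ZC
Level 2: IV, IZ, NS, RF, VB, WU
Level 3: HJ, YE

AT, QI, SP, ZC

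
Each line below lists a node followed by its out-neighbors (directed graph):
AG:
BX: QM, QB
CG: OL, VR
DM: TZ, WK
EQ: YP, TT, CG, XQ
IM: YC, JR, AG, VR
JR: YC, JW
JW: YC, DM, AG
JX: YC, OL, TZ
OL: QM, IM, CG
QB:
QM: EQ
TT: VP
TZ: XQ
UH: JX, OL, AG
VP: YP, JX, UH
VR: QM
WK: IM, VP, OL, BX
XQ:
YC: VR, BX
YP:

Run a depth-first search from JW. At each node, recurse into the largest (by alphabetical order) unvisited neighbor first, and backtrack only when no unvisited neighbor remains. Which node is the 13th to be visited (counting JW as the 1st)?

Visit JW
JW → YC
YC → VR
VR → QM
QM → EQ
EQ → YP
EQ → XQ
EQ → TT
TT → VP
VP → UH
UH → OL
OL → IM
IM → JR
IM → AG
OL → CG
UH → JX
JX → TZ
YC → BX
BX → QB
JW → DM
DM → WK

Visit order: JW, YC, VR, QM, EQ, YP, XQ, TT, VP, UH, OL, IM, JR, AG, CG, JX, TZ, BX, QB, DM, WK

JR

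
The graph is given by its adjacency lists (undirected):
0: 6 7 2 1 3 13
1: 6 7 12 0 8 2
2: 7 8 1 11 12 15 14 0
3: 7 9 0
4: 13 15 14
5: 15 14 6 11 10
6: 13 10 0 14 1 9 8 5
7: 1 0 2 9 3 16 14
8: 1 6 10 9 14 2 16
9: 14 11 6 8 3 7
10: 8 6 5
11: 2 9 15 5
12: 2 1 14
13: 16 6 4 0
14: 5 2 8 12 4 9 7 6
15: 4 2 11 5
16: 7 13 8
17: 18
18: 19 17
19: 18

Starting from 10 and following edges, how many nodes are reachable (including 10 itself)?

17

BFS from 10 visits: 10, 8, 6, 5, 16, 14, 9, 2, 1, 13, 0, 15, 11, 7, 12, 4, 3
Reachable nodes: 17 of 20 total.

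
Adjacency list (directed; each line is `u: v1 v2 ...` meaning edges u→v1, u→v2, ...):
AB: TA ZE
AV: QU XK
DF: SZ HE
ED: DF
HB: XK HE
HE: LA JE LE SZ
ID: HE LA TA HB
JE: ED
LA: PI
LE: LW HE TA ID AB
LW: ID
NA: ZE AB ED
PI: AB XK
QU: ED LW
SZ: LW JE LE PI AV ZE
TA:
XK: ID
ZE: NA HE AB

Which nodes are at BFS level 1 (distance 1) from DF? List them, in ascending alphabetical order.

HE, SZ

Level 0: DF
Level 1: HE, SZ
Level 2: AV, JE, LA, LE, LW, PI, ZE
Level 3: AB, ED, ID, NA, QU, TA, XK
Level 4: HB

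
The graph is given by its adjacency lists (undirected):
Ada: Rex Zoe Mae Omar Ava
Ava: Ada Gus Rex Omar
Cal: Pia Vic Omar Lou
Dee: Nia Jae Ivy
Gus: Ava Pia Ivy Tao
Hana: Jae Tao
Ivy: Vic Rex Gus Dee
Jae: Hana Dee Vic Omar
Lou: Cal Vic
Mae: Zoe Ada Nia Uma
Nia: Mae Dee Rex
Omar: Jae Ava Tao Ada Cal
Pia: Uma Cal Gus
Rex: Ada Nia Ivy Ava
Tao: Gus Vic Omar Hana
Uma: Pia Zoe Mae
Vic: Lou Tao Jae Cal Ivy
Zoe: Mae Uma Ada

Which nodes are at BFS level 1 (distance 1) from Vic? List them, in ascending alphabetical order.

Cal, Ivy, Jae, Lou, Tao

Level 0: Vic
Level 1: Cal, Ivy, Jae, Lou, Tao
Level 2: Dee, Gus, Hana, Omar, Pia, Rex
Level 3: Ada, Ava, Nia, Uma
Level 4: Mae, Zoe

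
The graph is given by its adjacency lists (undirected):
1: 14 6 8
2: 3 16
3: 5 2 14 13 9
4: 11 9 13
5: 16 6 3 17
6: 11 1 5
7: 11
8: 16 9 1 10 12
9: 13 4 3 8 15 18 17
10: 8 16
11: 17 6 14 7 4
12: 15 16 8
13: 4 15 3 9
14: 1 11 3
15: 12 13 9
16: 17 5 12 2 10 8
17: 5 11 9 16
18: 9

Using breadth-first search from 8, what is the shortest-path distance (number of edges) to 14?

2

Level 0: 8
Level 1: 1, 9, 10, 12, 16
Level 2: 2, 3, 4, 5, 6, 13, 14, 15, 17, 18
Level 3: 11
Level 4: 7
14 first appears at level 2.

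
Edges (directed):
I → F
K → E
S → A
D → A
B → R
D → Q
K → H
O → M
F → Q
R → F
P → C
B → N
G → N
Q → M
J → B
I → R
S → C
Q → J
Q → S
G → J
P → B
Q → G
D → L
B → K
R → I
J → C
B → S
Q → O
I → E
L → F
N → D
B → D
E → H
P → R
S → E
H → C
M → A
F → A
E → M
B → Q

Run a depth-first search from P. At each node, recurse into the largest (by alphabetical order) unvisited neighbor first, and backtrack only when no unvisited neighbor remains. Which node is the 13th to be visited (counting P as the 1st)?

J

Visit P
P → R
R → I
I → F
F → Q
Q → S
S → E
E → M
M → A
E → H
H → C
Q → O
Q → J
J → B
B → N
N → D
D → L
B → K
Q → G

Visit order: P, R, I, F, Q, S, E, M, A, H, C, O, J, B, N, D, L, K, G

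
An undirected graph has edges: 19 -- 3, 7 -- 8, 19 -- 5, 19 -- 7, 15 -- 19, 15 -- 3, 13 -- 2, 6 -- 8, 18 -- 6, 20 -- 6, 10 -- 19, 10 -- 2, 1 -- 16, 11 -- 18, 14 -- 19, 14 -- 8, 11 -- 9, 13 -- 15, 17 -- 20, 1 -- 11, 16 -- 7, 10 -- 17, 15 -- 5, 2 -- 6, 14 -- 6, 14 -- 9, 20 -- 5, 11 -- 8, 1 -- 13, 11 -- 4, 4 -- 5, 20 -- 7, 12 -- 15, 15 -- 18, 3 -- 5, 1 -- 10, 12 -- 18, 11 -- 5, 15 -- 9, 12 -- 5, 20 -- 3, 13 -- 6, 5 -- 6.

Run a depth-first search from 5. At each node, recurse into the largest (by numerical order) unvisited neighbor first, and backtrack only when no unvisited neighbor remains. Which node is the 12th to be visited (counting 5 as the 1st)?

Visit 5
5 → 20
20 → 17
17 → 10
10 → 19
19 → 15
15 → 18
18 → 12
18 → 11
11 → 9
9 → 14
14 → 8
8 → 7
7 → 16
16 → 1
1 → 13
13 → 6
6 → 2
11 → 4
15 → 3

Visit order: 5, 20, 17, 10, 19, 15, 18, 12, 11, 9, 14, 8, 7, 16, 1, 13, 6, 2, 4, 3

8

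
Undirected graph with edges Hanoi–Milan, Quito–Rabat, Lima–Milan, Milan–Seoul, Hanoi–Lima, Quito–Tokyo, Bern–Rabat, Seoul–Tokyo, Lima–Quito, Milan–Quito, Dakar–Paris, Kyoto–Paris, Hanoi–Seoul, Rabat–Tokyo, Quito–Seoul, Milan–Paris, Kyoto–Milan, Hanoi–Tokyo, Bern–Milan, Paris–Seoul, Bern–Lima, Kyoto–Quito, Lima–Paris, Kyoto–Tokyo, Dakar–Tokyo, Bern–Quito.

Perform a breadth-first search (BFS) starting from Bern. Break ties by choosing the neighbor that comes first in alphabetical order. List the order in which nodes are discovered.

Bern, Lima, Milan, Quito, Rabat, Hanoi, Paris, Kyoto, Seoul, Tokyo, Dakar

Visit Bern; enqueue Lima, Milan, Quito, Rabat → queue [Lima, Milan, Quito, Rabat]
Visit Lima; enqueue Hanoi, Paris → queue [Milan, Quito, Rabat, Hanoi, Paris]
Visit Milan; enqueue Kyoto, Seoul → queue [Quito, Rabat, Hanoi, Paris, Kyoto, Seoul]
Visit Quito; enqueue Tokyo → queue [Rabat, Hanoi, Paris, Kyoto, Seoul, Tokyo]
Visit Rabat → queue [Hanoi, Paris, Kyoto, Seoul, Tokyo]
Visit Hanoi → queue [Paris, Kyoto, Seoul, Tokyo]
Visit Paris; enqueue Dakar → queue [Kyoto, Seoul, Tokyo, Dakar]
Visit Kyoto → queue [Seoul, Tokyo, Dakar]
Visit Seoul → queue [Tokyo, Dakar]
Visit Tokyo → queue [Dakar]
Visit Dakar → queue []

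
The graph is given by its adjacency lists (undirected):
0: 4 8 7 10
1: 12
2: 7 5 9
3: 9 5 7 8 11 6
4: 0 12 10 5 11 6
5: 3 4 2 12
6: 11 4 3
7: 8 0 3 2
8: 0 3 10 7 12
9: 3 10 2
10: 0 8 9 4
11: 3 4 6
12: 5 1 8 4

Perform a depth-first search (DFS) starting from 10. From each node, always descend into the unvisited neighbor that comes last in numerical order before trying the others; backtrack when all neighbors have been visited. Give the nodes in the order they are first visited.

Visit 10
10 → 9
9 → 3
3 → 11
11 → 6
6 → 4
4 → 12
12 → 8
8 → 7
7 → 2
2 → 5
7 → 0
12 → 1

10, 9, 3, 11, 6, 4, 12, 8, 7, 2, 5, 0, 1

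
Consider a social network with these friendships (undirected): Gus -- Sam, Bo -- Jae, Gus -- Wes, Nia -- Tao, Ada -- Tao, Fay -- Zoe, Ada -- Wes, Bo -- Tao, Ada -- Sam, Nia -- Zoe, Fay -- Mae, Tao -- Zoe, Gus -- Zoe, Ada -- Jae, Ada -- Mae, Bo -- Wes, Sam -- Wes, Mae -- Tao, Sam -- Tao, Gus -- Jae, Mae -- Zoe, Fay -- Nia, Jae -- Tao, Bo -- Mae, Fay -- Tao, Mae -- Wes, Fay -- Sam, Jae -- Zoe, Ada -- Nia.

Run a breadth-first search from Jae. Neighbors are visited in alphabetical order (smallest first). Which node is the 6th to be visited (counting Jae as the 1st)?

Visit Jae; enqueue Ada, Bo, Gus, Tao, Zoe → queue [Ada, Bo, Gus, Tao, Zoe]
Visit Ada; enqueue Mae, Nia, Sam, Wes → queue [Bo, Gus, Tao, Zoe, Mae, Nia, Sam, Wes]
Visit Bo → queue [Gus, Tao, Zoe, Mae, Nia, Sam, Wes]
Visit Gus → queue [Tao, Zoe, Mae, Nia, Sam, Wes]
Visit Tao; enqueue Fay → queue [Zoe, Mae, Nia, Sam, Wes, Fay]
Visit Zoe → queue [Mae, Nia, Sam, Wes, Fay]
Visit Mae → queue [Nia, Sam, Wes, Fay]
Visit Nia → queue [Sam, Wes, Fay]
Visit Sam → queue [Wes, Fay]
Visit Wes → queue [Fay]
Visit Fay → queue []

Visit order: Jae, Ada, Bo, Gus, Tao, Zoe, Mae, Nia, Sam, Wes, Fay

Zoe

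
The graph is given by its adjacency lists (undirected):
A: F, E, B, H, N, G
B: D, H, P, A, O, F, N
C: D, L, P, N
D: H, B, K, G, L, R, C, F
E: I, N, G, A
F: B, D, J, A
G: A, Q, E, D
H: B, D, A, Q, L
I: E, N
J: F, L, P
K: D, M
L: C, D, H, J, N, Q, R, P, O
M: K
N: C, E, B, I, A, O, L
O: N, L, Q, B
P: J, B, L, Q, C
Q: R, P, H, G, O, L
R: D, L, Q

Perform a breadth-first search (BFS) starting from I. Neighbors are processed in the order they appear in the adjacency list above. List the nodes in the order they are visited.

Visit I; enqueue E, N → queue [E, N]
Visit E; enqueue G, A → queue [N, G, A]
Visit N; enqueue C, B, O, L → queue [G, A, C, B, O, L]
Visit G; enqueue Q, D → queue [A, C, B, O, L, Q, D]
Visit A; enqueue F, H → queue [C, B, O, L, Q, D, F, H]
Visit C; enqueue P → queue [B, O, L, Q, D, F, H, P]
Visit B → queue [O, L, Q, D, F, H, P]
Visit O → queue [L, Q, D, F, H, P]
Visit L; enqueue J, R → queue [Q, D, F, H, P, J, R]
Visit Q → queue [D, F, H, P, J, R]
Visit D; enqueue K → queue [F, H, P, J, R, K]
Visit F → queue [H, P, J, R, K]
Visit H → queue [P, J, R, K]
Visit P → queue [J, R, K]
Visit J → queue [R, K]
Visit R → queue [K]
Visit K; enqueue M → queue [M]
Visit M → queue []

I E N G A C B O L Q D F H P J R K M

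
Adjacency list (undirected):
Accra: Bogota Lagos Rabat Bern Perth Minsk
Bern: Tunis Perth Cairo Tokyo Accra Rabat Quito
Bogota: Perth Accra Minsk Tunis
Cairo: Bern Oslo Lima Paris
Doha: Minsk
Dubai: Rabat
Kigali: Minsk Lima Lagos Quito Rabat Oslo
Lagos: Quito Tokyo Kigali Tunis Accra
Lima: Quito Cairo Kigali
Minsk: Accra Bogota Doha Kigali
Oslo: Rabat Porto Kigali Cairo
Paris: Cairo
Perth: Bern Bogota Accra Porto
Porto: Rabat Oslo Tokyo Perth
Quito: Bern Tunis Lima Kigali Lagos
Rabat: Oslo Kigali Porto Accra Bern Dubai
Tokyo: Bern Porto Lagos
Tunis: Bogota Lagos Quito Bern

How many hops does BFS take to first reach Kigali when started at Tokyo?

Level 0: Tokyo
Level 1: Bern, Lagos, Porto
Level 2: Accra, Cairo, Kigali, Oslo, Perth, Quito, Rabat, Tunis
Level 3: Bogota, Dubai, Lima, Minsk, Paris
Level 4: Doha
Kigali first appears at level 2.

2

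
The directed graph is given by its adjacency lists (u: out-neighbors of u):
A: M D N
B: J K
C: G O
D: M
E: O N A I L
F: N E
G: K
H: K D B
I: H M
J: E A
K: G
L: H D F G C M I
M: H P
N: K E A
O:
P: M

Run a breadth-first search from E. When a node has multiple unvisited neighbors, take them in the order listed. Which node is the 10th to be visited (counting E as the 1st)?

H

Visit E; enqueue O, N, A, I, L → queue [O, N, A, I, L]
Visit O → queue [N, A, I, L]
Visit N; enqueue K → queue [A, I, L, K]
Visit A; enqueue M, D → queue [I, L, K, M, D]
Visit I; enqueue H → queue [L, K, M, D, H]
Visit L; enqueue F, G, C → queue [K, M, D, H, F, G, C]
Visit K → queue [M, D, H, F, G, C]
Visit M; enqueue P → queue [D, H, F, G, C, P]
Visit D → queue [H, F, G, C, P]
Visit H; enqueue B → queue [F, G, C, P, B]
Visit F → queue [G, C, P, B]
Visit G → queue [C, P, B]
Visit C → queue [P, B]
Visit P → queue [B]
Visit B; enqueue J → queue [J]
Visit J → queue []

Visit order: E, O, N, A, I, L, K, M, D, H, F, G, C, P, B, J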